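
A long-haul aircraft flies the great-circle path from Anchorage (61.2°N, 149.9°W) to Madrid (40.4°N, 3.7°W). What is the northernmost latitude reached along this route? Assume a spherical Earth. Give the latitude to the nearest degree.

≈ 78°N

The great circle lies in the plane with unit normal n̂ = (p₁ × p₂)/|p₁ × p₂|.
Here n̂_z ≈ +0.212; the vertex latitude is φ_max = arccos|n̂_z| ≈ 77.8°.
Check via Clairaut: cos φ_max = |cos φ₁| · sin C = cos(61.2°)·sin(26.0°) ≈ 0.212, again giving ≈ 77.8°.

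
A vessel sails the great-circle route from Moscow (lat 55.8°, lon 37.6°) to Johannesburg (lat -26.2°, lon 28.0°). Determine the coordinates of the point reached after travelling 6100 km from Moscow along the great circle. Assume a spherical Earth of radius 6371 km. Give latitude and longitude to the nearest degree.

Write both endpoints as unit vectors p₁, p₂ with components (cos φ cos λ, cos φ sin λ, sin φ).
The central angle between the endpoints is δ = arccos(p₁·p₂) ≈ 1.438 rad (82.4°). The total great-circle distance is δ·R ≈ 1.438 × 6371 ≈ 9163 km, so the target fraction is f = 6100/9163 ≈ 0.666.
Interpolate at f ≈ 0.666 with slerp weights a = sin((1−f)δ)/sin δ ≈ 0.467, b = sin(fδ)/sin δ ≈ 0.825.
p = a·p₁ + b·p₂ ≈ (0.861, 0.508, 0.022); φ = arcsin(p_z) ≈ 1.24°, λ = atan2(p_y, p_x) ≈ 30.51°.

≈ lat 1°, lon 31°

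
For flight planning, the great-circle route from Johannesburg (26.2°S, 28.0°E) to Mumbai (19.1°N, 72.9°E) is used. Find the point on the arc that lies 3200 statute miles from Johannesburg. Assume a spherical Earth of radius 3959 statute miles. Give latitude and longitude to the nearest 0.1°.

≈ 7.2°N, 61.1°E

Convert each endpoint to a unit vector on the sphere (x = cos φ cos λ, y = cos φ sin λ, z = sin φ).
The central angle between the endpoints is δ = arccos(p₁·p₂) ≈ 1.097 rad (62.9°). The total great-circle distance is δ·R ≈ 1.097 × 3959 ≈ 4344 mi, so the target fraction is f = 3200/4344 ≈ 0.737.
Interpolate at f ≈ 0.737 with slerp weights a = sin((1−f)δ)/sin δ ≈ 0.320, b = sin(fδ)/sin δ ≈ 0.813.
p = a·p₁ + b·p₂ ≈ (0.479, 0.869, 0.125); φ = arcsin(p_z) ≈ 7.15°, λ = atan2(p_y, p_x) ≈ 61.11°.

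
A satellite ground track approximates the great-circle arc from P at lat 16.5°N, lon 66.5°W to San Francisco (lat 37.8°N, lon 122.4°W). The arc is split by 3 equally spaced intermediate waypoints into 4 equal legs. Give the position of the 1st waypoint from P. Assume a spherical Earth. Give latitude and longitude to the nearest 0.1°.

Write both endpoints as unit vectors p₁, p₂ with components (cos φ cos λ, cos φ sin λ, sin φ).
The central angle between the endpoints is δ = arccos(p₁·p₂) ≈ 0.929 rad (53.2°).
Interpolate at f = 1/4 with slerp weights a = sin((1−f)δ)/sin δ ≈ 0.801, b = sin(fδ)/sin δ ≈ 0.287.
p = a·p₁ + b·p₂ ≈ (0.185, -0.896, 0.404); φ = arcsin(p_z) ≈ 23.81°, λ = atan2(p_y, p_x) ≈ -78.36°.

≈ lat 23.8°N, lon 78.4°W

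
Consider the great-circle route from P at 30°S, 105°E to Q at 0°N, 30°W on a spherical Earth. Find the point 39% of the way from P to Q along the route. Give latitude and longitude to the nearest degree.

Convert each endpoint to a unit vector on the sphere (x = cos φ cos λ, y = cos φ sin λ, z = sin φ).
The central angle between the endpoints is δ = arccos(p₁·p₂) ≈ 2.230 rad (127.8°).
Interpolate at f = 0.39 with slerp weights a = sin((1−f)δ)/sin δ ≈ 1.237, b = sin(fδ)/sin δ ≈ 0.967.
p = a·p₁ + b·p₂ ≈ (0.560, 0.551, -0.618); φ = arcsin(p_z) ≈ -38.21°, λ = atan2(p_y, p_x) ≈ 44.57°.

≈ 38°S, 45°E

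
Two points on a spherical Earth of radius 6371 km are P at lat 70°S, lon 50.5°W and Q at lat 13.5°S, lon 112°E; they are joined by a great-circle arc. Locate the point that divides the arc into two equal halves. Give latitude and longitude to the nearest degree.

≈ lat 61°S, lon 103°E

Write both endpoints as unit vectors p₁, p₂ with components (cos φ cos λ, cos φ sin λ, sin φ).
The central angle between the endpoints is δ = arccos(p₁·p₂) ≈ 1.669 rad (95.6°).
Interpolate at f = 1/2 with slerp weights a = sin((1−f)δ)/sin δ ≈ 0.744, b = sin(fδ)/sin δ ≈ 0.744.
p = a·p₁ + b·p₂ ≈ (-0.109, 0.475, -0.873); φ = arcsin(p_z) ≈ -60.85°, λ = atan2(p_y, p_x) ≈ 102.96°.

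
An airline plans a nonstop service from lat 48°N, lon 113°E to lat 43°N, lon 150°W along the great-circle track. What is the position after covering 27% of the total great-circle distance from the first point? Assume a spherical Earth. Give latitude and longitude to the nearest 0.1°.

Convert each endpoint to a unit vector on the sphere (x = cos φ cos λ, y = cos φ sin λ, z = sin φ).
The central angle between the endpoints is δ = arccos(p₁·p₂) ≈ 1.107 rad (63.4°).
Interpolate at f = 0.27 with slerp weights a = sin((1−f)δ)/sin δ ≈ 0.808, b = sin(fδ)/sin δ ≈ 0.329.
p = a·p₁ + b·p₂ ≈ (-0.420, 0.378, 0.825); φ = arcsin(p_z) ≈ 55.62°, λ = atan2(p_y, p_x) ≈ 138.04°.

≈ lat 55.6°N, lon 138.0°E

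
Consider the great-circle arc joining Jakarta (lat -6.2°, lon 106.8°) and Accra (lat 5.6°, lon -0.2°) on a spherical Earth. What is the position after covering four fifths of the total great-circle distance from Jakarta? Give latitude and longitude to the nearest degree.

≈ lat 3°, lon 21°

From cos δ = sin φ₁ sin φ₂ + cos φ₁ cos φ₂ cos Δλ, the central angle is δ ≈ 1.875 rad (107.4°).
Interpolate at f = 4/5 with slerp weights a = sin((1−f)δ)/sin δ ≈ 0.384, b = sin(fδ)/sin δ ≈ 1.046.
p = a·p₁ + b·p₂ ≈ (0.930, 0.362, 0.061); φ = arcsin(p_z) ≈ 3.47°, λ = atan2(p_y, p_x) ≈ 21.25°.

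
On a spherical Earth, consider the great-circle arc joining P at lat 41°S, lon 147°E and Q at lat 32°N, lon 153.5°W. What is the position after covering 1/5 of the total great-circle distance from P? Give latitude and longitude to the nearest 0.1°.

≈ lat 27.5°S, lon 162.0°E

Write both endpoints as unit vectors p₁, p₂ with components (cos φ cos λ, cos φ sin λ, sin φ).
The central angle between the endpoints is δ = arccos(p₁·p₂) ≈ 1.594 rad (91.3°).
Interpolate at f = 1/5 with slerp weights a = sin((1−f)δ)/sin δ ≈ 0.957, b = sin(fδ)/sin δ ≈ 0.313.
p = a·p₁ + b·p₂ ≈ (-0.843, 0.275, -0.462); φ = arcsin(p_z) ≈ -27.49°, λ = atan2(p_y, p_x) ≈ 161.96°.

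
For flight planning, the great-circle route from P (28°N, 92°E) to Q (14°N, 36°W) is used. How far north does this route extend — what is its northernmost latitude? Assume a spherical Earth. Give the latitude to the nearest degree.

The great circle lies in the plane with unit normal n̂ = (p₁ × p₂)/|p₁ × p₂|.
Here n̂_z ≈ -0.742; the vertex latitude is φ_max = arccos|n̂_z| ≈ 42.1°.

≈ 42°N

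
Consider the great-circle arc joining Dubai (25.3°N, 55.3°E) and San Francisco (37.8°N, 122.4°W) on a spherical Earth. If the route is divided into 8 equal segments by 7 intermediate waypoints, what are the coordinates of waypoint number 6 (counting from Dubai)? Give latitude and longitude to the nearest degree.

≈ 67°N, 119°W

From cos δ = sin φ₁ sin φ₂ + cos φ₁ cos φ₂ cos Δλ, the central angle is δ ≈ 2.040 rad (116.9°).
Interpolate at f = 6/8 with slerp weights a = sin((1−f)δ)/sin δ ≈ 0.547, b = sin(fδ)/sin δ ≈ 1.120.
p = a·p₁ + b·p₂ ≈ (-0.193, -0.341, 0.920); φ = arcsin(p_z) ≈ 66.97°, λ = atan2(p_y, p_x) ≈ -119.49°.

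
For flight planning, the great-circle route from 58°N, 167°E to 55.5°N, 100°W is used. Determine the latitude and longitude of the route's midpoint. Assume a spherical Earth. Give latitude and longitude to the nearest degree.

From cos δ = sin φ₁ sin φ₂ + cos φ₁ cos φ₂ cos Δλ, the central angle is δ ≈ 0.819 rad (46.9°).
Interpolate at f = 1/2 with slerp weights a = sin((1−f)δ)/sin δ ≈ 0.545, b = sin(fδ)/sin δ ≈ 0.545.
p = a·p₁ + b·p₂ ≈ (-0.335, -0.239, 0.911); φ = arcsin(p_z) ≈ 65.70°, λ = atan2(p_y, p_x) ≈ -144.49°.

≈ 66°N, 144°W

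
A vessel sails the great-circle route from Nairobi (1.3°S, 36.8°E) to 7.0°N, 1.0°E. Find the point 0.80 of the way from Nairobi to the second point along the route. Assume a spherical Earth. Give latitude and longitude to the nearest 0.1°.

≈ 5.5°N, 8.2°E

Convert each endpoint to a unit vector on the sphere (x = cos φ cos λ, y = cos φ sin λ, z = sin φ).
The central angle between the endpoints is δ = arccos(p₁·p₂) ≈ 0.640 rad (36.7°).
Interpolate at f = 0.80 with slerp weights a = sin((1−f)δ)/sin δ ≈ 0.214, b = sin(fδ)/sin δ ≈ 0.820.
p = a·p₁ + b·p₂ ≈ (0.985, 0.142, 0.095); φ = arcsin(p_z) ≈ 5.46°, λ = atan2(p_y, p_x) ≈ 8.21°.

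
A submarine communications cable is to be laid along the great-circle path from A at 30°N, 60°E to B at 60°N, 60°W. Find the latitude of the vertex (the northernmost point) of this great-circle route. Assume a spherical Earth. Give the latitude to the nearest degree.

The great circle lies in the plane with unit normal n̂ = (p₁ × p₂)/|p₁ × p₂|.
Here n̂_z ≈ -0.384; the vertex latitude is φ_max = arccos|n̂_z| ≈ 67.4°.
Check via Clairaut: cos φ_max = |cos φ₁| · sin C = cos(30.0°)·sin(26.3°) ≈ 0.384, again giving ≈ 67.4°.

≈ 67°N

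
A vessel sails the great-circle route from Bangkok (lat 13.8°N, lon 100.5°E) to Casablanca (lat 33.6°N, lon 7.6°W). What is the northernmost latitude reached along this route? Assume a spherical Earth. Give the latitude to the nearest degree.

The great circle lies in the plane with unit normal n̂ = (p₁ × p₂)/|p₁ × p₂|.
Here n̂_z ≈ -0.774; the vertex latitude is φ_max = arccos|n̂_z| ≈ 39.3°.
Check via Clairaut: cos φ_max = |cos φ₁| · sin C = cos(13.8°)·sin(52.9°) ≈ 0.774, again giving ≈ 39.3°.

≈ 39°N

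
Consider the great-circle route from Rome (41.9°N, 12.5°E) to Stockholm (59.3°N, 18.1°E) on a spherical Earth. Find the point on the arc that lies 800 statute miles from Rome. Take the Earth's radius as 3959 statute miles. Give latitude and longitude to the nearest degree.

≈ 53°N, 16°E

Write both endpoints as unit vectors p₁, p₂ with components (cos φ cos λ, cos φ sin λ, sin φ).
The central angle between the endpoints is δ = arccos(p₁·p₂) ≈ 0.310 rad (17.7°). The total great-circle distance is δ·R ≈ 0.310 × 3959 ≈ 1226 mi, so the target fraction is f = 800/1226 ≈ 0.652.
Interpolate at f ≈ 0.652 with slerp weights a = sin((1−f)δ)/sin δ ≈ 0.352, b = sin(fδ)/sin δ ≈ 0.659.
p = a·p₁ + b·p₂ ≈ (0.576, 0.161, 0.802); φ = arcsin(p_z) ≈ 53.28°, λ = atan2(p_y, p_x) ≈ 15.65°.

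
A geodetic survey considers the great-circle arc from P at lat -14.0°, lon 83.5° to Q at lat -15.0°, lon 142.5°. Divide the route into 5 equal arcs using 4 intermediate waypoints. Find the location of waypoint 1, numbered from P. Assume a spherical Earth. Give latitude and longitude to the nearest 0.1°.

≈ lat -15.5°, lon 95.2°

Convert each endpoint to a unit vector on the sphere (x = cos φ cos λ, y = cos φ sin λ, z = sin φ).
The central angle between the endpoints is δ = arccos(p₁·p₂) ≈ 0.994 rad (57.0°).
Interpolate at f = 1/5 with slerp weights a = sin((1−f)δ)/sin δ ≈ 0.852, b = sin(fδ)/sin δ ≈ 0.236.
p = a·p₁ + b·p₂ ≈ (-0.087, 0.960, -0.267); φ = arcsin(p_z) ≈ -15.49°, λ = atan2(p_y, p_x) ≈ 95.18°.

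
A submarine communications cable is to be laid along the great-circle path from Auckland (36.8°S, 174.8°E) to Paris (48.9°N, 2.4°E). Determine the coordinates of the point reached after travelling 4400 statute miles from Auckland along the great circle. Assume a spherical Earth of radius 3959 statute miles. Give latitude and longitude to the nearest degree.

From cos δ = sin φ₁ sin φ₂ + cos φ₁ cos φ₂ cos Δλ, the central angle is δ ≈ 2.909 rad (166.7°). The total great-circle distance is δ·R ≈ 2.909 × 3959 ≈ 11518 mi, so the target fraction is f = 4400/11518 ≈ 0.382.
Interpolate at f ≈ 0.382 with slerp weights a = sin((1−f)δ)/sin δ ≈ 4.234, b = sin(fδ)/sin δ ≈ 3.895.
p = a·p₁ + b·p₂ ≈ (-0.818, 0.414, 0.399); φ = arcsin(p_z) ≈ 23.51°, λ = atan2(p_y, p_x) ≈ 153.13°.

≈ (24°N, 153°E)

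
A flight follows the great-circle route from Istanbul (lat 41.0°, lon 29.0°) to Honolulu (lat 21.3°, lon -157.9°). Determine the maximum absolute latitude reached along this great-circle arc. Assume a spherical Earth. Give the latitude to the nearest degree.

The great circle lies in the plane with unit normal n̂ = (p₁ × p₂)/|p₁ × p₂|.
Here n̂_z ≈ +0.095; the vertex latitude is φ_max = arccos|n̂_z| ≈ 84.5°.
Check via Clairaut: cos φ_max = |cos φ₁| · sin C = cos(41.0°)·sin(7.2°) ≈ 0.095, again giving ≈ 84.5°.

≈ 85°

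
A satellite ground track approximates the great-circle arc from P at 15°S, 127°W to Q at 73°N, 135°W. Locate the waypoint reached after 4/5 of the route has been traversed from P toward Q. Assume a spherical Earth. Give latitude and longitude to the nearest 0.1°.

≈ 55.4°N, 130.9°W

From cos δ = sin φ₁ sin φ₂ + cos φ₁ cos φ₂ cos Δλ, the central angle is δ ≈ 1.539 rad (88.2°).
Interpolate at f = 4/5 with slerp weights a = sin((1−f)δ)/sin δ ≈ 0.303, b = sin(fδ)/sin δ ≈ 0.943.
p = a·p₁ + b·p₂ ≈ (-0.371, -0.429, 0.824); φ = arcsin(p_z) ≈ 55.45°, λ = atan2(p_y, p_x) ≈ -130.88°.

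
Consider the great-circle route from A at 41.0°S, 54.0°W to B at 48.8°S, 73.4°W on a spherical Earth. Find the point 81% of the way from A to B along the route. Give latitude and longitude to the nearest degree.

Convert each endpoint to a unit vector on the sphere (x = cos φ cos λ, y = cos φ sin λ, z = sin φ).
The central angle between the endpoints is δ = arccos(p₁·p₂) ≈ 0.275 rad (15.7°).
Interpolate at f = 0.81 with slerp weights a = sin((1−f)δ)/sin δ ≈ 0.192, b = sin(fδ)/sin δ ≈ 0.814.
p = a·p₁ + b·p₂ ≈ (0.238, -0.631, -0.738); φ = arcsin(p_z) ≈ -47.59°, λ = atan2(p_y, p_x) ≈ -69.30°.

≈ 48°S, 69°W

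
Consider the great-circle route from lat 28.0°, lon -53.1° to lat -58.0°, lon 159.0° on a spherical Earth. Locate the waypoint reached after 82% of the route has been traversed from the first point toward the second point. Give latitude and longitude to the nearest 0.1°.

Write both endpoints as unit vectors p₁, p₂ with components (cos φ cos λ, cos φ sin λ, sin φ).
The central angle between the endpoints is δ = arccos(p₁·p₂) ≈ 2.489 rad (142.6°).
Interpolate at f = 0.82 with slerp weights a = sin((1−f)δ)/sin δ ≈ 0.713, b = sin(fδ)/sin δ ≈ 1.468.
p = a·p₁ + b·p₂ ≈ (-0.348, -0.225, -0.910); φ = arcsin(p_z) ≈ -65.52°, λ = atan2(p_y, p_x) ≈ -147.14°.

≈ lat -65.5°, lon -147.1°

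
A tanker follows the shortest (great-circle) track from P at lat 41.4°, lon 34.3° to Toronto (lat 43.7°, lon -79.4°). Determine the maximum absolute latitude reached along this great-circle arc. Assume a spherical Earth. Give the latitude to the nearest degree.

≈ 59°

The great circle lies in the plane with unit normal n̂ = (p₁ × p₂)/|p₁ × p₂|.
Here n̂_z ≈ -0.511; the vertex latitude is φ_max = arccos|n̂_z| ≈ 59.2°.
Check via Clairaut: cos φ_max = |cos φ₁| · sin C = cos(41.4°)·sin(43.0°) ≈ 0.511, again giving ≈ 59.2°.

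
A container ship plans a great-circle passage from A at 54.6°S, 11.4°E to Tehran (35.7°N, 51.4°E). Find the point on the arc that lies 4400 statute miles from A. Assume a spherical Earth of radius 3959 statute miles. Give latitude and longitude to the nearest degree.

≈ 5°N, 40°E

Convert each endpoint to a unit vector on the sphere (x = cos φ cos λ, y = cos φ sin λ, z = sin φ).
The central angle between the endpoints is δ = arccos(p₁·p₂) ≈ 1.686 rad (96.6°). The total great-circle distance is δ·R ≈ 1.686 × 3959 ≈ 6676 mi, so the target fraction is f = 4400/6676 ≈ 0.659.
Interpolate at f ≈ 0.659 with slerp weights a = sin((1−f)δ)/sin δ ≈ 0.547, b = sin(fδ)/sin δ ≈ 0.902.
p = a·p₁ + b·p₂ ≈ (0.768, 0.635, 0.080); φ = arcsin(p_z) ≈ 4.61°, λ = atan2(p_y, p_x) ≈ 39.60°.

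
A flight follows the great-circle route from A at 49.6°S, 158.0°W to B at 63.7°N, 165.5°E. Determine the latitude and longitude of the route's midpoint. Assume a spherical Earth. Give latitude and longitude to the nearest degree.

From cos δ = sin φ₁ sin φ₂ + cos φ₁ cos φ₂ cos Δλ, the central angle is δ ≈ 2.040 rad (116.9°).
Interpolate at f = 1/2 with slerp weights a = sin((1−f)δ)/sin δ ≈ 0.955, b = sin(fδ)/sin δ ≈ 0.955.
p = a·p₁ + b·p₂ ≈ (-0.984, -0.126, 0.129); φ = arcsin(p_z) ≈ 7.41°, λ = atan2(p_y, p_x) ≈ -172.70°.

≈ 7°N, 173°W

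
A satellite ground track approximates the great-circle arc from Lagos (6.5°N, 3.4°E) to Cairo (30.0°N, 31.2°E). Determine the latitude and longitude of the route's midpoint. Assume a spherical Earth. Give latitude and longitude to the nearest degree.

From cos δ = sin φ₁ sin φ₂ + cos φ₁ cos φ₂ cos Δλ, the central angle is δ ≈ 0.613 rad (35.1°).
Interpolate at f = 1/2 with slerp weights a = sin((1−f)δ)/sin δ ≈ 0.524, b = sin(fδ)/sin δ ≈ 0.524.
p = a·p₁ + b·p₂ ≈ (0.909, 0.266, 0.322); φ = arcsin(p_z) ≈ 18.76°, λ = atan2(p_y, p_x) ≈ 16.33°.

≈ (19°N, 16°E)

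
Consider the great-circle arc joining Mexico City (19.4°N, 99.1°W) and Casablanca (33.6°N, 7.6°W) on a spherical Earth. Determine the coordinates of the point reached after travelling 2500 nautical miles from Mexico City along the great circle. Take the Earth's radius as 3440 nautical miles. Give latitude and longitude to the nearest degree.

The haversine formula gives a central angle δ ≈ 1.407 rad (80.6°) between the endpoints. The total great-circle distance is δ·R ≈ 1.407 × 3440 ≈ 4839 nmi, so the target fraction is f = 2500/4839 ≈ 0.517.
Interpolate at f ≈ 0.517 with slerp weights a = sin((1−f)δ)/sin δ ≈ 0.637, b = sin(fδ)/sin δ ≈ 0.673.
p = a·p₁ + b·p₂ ≈ (0.461, -0.668, 0.584); φ = arcsin(p_z) ≈ 35.76°, λ = atan2(p_y, p_x) ≈ -55.39°.

≈ 36°N, 55°W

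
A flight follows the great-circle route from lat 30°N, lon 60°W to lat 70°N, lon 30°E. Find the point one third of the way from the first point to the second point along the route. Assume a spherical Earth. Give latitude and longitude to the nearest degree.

≈ lat 49°N, lon 48°W

The haversine formula gives a central angle δ ≈ 1.082 rad (62.0°) between the endpoints.
Interpolate at f = 1/3 with slerp weights a = sin((1−f)δ)/sin δ ≈ 0.748, b = sin(fδ)/sin δ ≈ 0.400.
p = a·p₁ + b·p₂ ≈ (0.442, -0.493, 0.750); φ = arcsin(p_z) ≈ 48.55°, λ = atan2(p_y, p_x) ≈ -48.08°.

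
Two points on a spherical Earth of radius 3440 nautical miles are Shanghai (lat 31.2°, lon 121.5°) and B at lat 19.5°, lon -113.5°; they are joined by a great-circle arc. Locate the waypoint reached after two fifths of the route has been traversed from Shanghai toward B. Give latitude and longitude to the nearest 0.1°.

Convert each endpoint to a unit vector on the sphere (x = cos φ cos λ, y = cos φ sin λ, z = sin φ).
The central angle between the endpoints is δ = arccos(p₁·p₂) ≈ 1.865 rad (106.8°).
Interpolate at f = 2/5 with slerp weights a = sin((1−f)δ)/sin δ ≈ 0.940, b = sin(fδ)/sin δ ≈ 0.709.
p = a·p₁ + b·p₂ ≈ (-0.687, 0.073, 0.723); φ = arcsin(p_z) ≈ 46.34°, λ = atan2(p_y, p_x) ≈ 173.97°.

≈ lat 46.3°, lon 174.0°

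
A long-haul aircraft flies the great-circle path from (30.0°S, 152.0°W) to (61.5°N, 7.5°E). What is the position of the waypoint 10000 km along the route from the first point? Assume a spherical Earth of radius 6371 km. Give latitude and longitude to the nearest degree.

≈ (56°N, 120°W)

Write both endpoints as unit vectors p₁, p₂ with components (cos φ cos λ, cos φ sin λ, sin φ).
The central angle between the endpoints is δ = arccos(p₁·p₂) ≈ 2.544 rad (145.7°). The total great-circle distance is δ·R ≈ 2.544 × 6371 ≈ 16205 km, so the target fraction is f = 10000/16205 ≈ 0.617.
Interpolate at f ≈ 0.617 with slerp weights a = sin((1−f)δ)/sin δ ≈ 1.469, b = sin(fδ)/sin δ ≈ 1.776.
p = a·p₁ + b·p₂ ≈ (-0.283, -0.487, 0.826); φ = arcsin(p_z) ≈ 55.73°, λ = atan2(p_y, p_x) ≈ -120.19°.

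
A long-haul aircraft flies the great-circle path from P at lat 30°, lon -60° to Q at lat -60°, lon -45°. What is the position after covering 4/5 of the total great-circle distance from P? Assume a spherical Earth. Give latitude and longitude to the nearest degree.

Convert each endpoint to a unit vector on the sphere (x = cos φ cos λ, y = cos φ sin λ, z = sin φ).
The central angle between the endpoints is δ = arccos(p₁·p₂) ≈ 1.586 rad (90.8°).
Interpolate at f = 4/5 with slerp weights a = sin((1−f)δ)/sin δ ≈ 0.312, b = sin(fδ)/sin δ ≈ 0.955.
p = a·p₁ + b·p₂ ≈ (0.473, -0.571, -0.671); φ = arcsin(p_z) ≈ -42.14°, λ = atan2(p_y, p_x) ≈ -50.41°.

≈ lat -42°, lon -50°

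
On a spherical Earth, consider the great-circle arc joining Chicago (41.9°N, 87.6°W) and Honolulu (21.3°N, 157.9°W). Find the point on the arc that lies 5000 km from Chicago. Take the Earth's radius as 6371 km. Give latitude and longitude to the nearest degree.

≈ (31°N, 143°W)

From cos δ = sin φ₁ sin φ₂ + cos φ₁ cos φ₂ cos Δλ, the central angle is δ ≈ 1.074 rad (61.6°). The total great-circle distance is δ·R ≈ 1.074 × 6371 ≈ 6844 km, so the target fraction is f = 5000/6844 ≈ 0.731.
Interpolate at f ≈ 0.731 with slerp weights a = sin((1−f)δ)/sin δ ≈ 0.325, b = sin(fδ)/sin δ ≈ 0.804.
p = a·p₁ + b·p₂ ≈ (-0.684, -0.523, 0.509); φ = arcsin(p_z) ≈ 30.58°, λ = atan2(p_y, p_x) ≈ -142.58°.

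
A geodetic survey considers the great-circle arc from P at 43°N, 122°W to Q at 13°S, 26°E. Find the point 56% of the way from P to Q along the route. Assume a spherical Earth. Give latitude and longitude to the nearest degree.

Convert each endpoint to a unit vector on the sphere (x = cos φ cos λ, y = cos φ sin λ, z = sin φ).
The central angle between the endpoints is δ = arccos(p₁·p₂) ≈ 2.431 rad (139.3°).
Interpolate at f = 0.56 with slerp weights a = sin((1−f)δ)/sin δ ≈ 1.344, b = sin(fδ)/sin δ ≈ 1.499.
p = a·p₁ + b·p₂ ≈ (0.792, -0.193, 0.579); φ = arcsin(p_z) ≈ 35.40°, λ = atan2(p_y, p_x) ≈ -13.72°.

≈ 35°N, 14°W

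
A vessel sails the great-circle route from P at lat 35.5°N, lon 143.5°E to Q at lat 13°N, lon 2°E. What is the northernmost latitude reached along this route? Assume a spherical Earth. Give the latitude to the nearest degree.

≈ 55°N

The great circle lies in the plane with unit normal n̂ = (p₁ × p₂)/|p₁ × p₂|.
Here n̂_z ≈ -0.567; the vertex latitude is φ_max = arccos|n̂_z| ≈ 55.5°.
Check via Clairaut: cos φ_max = |cos φ₁| · sin C = cos(35.5°)·sin(44.1°) ≈ 0.567, again giving ≈ 55.5°.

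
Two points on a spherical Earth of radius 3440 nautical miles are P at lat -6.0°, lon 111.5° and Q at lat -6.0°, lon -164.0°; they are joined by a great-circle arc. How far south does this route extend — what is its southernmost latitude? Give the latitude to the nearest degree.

≈ -8°

The great circle lies in the plane with unit normal n̂ = (p₁ × p₂)/|p₁ × p₂|.
Here n̂_z ≈ +0.990; the vertex latitude is φ_max = arccos|n̂_z| ≈ 8.1°.
Check via Clairaut: cos φ_max = |cos φ₁| · sin C = cos(6.0°)·sin(95.4°) ≈ 0.990, again giving ≈ 8.1°.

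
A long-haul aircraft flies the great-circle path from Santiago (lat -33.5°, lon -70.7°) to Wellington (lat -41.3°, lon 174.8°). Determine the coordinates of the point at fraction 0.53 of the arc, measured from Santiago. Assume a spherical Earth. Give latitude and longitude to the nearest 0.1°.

Write both endpoints as unit vectors p₁, p₂ with components (cos φ cos λ, cos φ sin λ, sin φ).
The central angle between the endpoints is δ = arccos(p₁·p₂) ≈ 1.466 rad (84.0°).
Interpolate at f = 0.53 with slerp weights a = sin((1−f)δ)/sin δ ≈ 0.639, b = sin(fδ)/sin δ ≈ 0.705.
p = a·p₁ + b·p₂ ≈ (-0.351, -0.455, -0.818); φ = arcsin(p_z) ≈ -54.90°, λ = atan2(p_y, p_x) ≈ -127.66°.

≈ lat -54.9°, lon -127.7°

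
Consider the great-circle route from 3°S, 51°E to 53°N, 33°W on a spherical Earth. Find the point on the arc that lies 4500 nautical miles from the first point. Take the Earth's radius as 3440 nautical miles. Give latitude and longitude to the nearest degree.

Convert each endpoint to a unit vector on the sphere (x = cos φ cos λ, y = cos φ sin λ, z = sin φ).
The central angle between the endpoints is δ = arccos(p₁·p₂) ≈ 1.550 rad (88.8°). The total great-circle distance is δ·R ≈ 1.550 × 3440 ≈ 5331 nmi, so the target fraction is f = 4500/5331 ≈ 0.844.
Interpolate at f ≈ 0.844 with slerp weights a = sin((1−f)δ)/sin δ ≈ 0.239, b = sin(fδ)/sin δ ≈ 0.966.
p = a·p₁ + b·p₂ ≈ (0.638, -0.131, 0.759); φ = arcsin(p_z) ≈ 49.37°, λ = atan2(p_y, p_x) ≈ -11.59°.

≈ 49°N, 12°W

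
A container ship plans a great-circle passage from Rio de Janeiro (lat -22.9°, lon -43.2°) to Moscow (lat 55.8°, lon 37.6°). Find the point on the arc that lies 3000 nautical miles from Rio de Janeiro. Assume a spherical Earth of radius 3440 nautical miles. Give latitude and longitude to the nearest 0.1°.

Write both endpoints as unit vectors p₁, p₂ with components (cos φ cos λ, cos φ sin λ, sin φ).
The central angle between the endpoints is δ = arccos(p₁·p₂) ≈ 1.812 rad (103.8°). The total great-circle distance is δ·R ≈ 1.812 × 3440 ≈ 6234 nmi, so the target fraction is f = 3000/6234 ≈ 0.481.
Interpolate at f ≈ 0.481 with slerp weights a = sin((1−f)δ)/sin δ ≈ 0.832, b = sin(fδ)/sin δ ≈ 0.789.
p = a·p₁ + b·p₂ ≈ (0.910, -0.254, 0.329); φ = arcsin(p_z) ≈ 19.18°, λ = atan2(p_y, p_x) ≈ -15.60°.

≈ lat 19.2°, lon -15.6°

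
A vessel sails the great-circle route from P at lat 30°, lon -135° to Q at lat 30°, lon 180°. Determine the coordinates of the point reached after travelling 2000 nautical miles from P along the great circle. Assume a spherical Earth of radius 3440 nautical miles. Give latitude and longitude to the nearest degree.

≈ lat 31°, lon -174°

The haversine formula gives a central angle δ ≈ 0.676 rad (38.7°) between the endpoints. The total great-circle distance is δ·R ≈ 0.676 × 3440 ≈ 2324 nmi, so the target fraction is f = 2000/2324 ≈ 0.861.
Interpolate at f ≈ 0.861 with slerp weights a = sin((1−f)δ)/sin δ ≈ 0.150, b = sin(fδ)/sin δ ≈ 0.878.
p = a·p₁ + b·p₂ ≈ (-0.853, -0.092, 0.514); φ = arcsin(p_z) ≈ 30.95°, λ = atan2(p_y, p_x) ≈ -173.83°.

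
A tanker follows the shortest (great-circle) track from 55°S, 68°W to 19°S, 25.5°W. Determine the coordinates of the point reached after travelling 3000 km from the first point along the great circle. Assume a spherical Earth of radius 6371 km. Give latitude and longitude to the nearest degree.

≈ 37°S, 39°W

The haversine formula gives a central angle δ ≈ 0.841 rad (48.2°) between the endpoints. The total great-circle distance is δ·R ≈ 0.841 × 6371 ≈ 5360 km, so the target fraction is f = 3000/5360 ≈ 0.560.
Interpolate at f ≈ 0.560 with slerp weights a = sin((1−f)δ)/sin δ ≈ 0.486, b = sin(fδ)/sin δ ≈ 0.609.
p = a·p₁ + b·p₂ ≈ (0.624, -0.506, -0.596); φ = arcsin(p_z) ≈ -36.57°, λ = atan2(p_y, p_x) ≈ -39.05°.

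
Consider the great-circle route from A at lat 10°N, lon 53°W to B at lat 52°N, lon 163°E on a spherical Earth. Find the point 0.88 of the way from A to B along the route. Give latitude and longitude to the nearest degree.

The haversine formula gives a central angle δ ≈ 1.932 rad (110.7°) between the endpoints.
Interpolate at f = 0.88 with slerp weights a = sin((1−f)δ)/sin δ ≈ 0.246, b = sin(fδ)/sin δ ≈ 1.060.
p = a·p₁ + b·p₂ ≈ (-0.479, -0.002, 0.878); φ = arcsin(p_z) ≈ 61.41°, λ = atan2(p_y, p_x) ≈ -179.71°.

≈ lat 61°N, lon 180°E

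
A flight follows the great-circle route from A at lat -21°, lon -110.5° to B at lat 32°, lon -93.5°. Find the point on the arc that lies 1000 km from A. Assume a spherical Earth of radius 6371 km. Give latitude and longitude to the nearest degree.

The haversine formula gives a central angle δ ≈ 0.968 rad (55.4°) between the endpoints. The total great-circle distance is δ·R ≈ 0.968 × 6371 ≈ 6165 km, so the target fraction is f = 1000/6165 ≈ 0.162.
Interpolate at f ≈ 0.162 with slerp weights a = sin((1−f)δ)/sin δ ≈ 0.880, b = sin(fδ)/sin δ ≈ 0.190.
p = a·p₁ + b·p₂ ≈ (-0.298, -0.930, -0.215); φ = arcsin(p_z) ≈ -12.40°, λ = atan2(p_y, p_x) ≈ -107.74°.

≈ lat -12°, lon -108°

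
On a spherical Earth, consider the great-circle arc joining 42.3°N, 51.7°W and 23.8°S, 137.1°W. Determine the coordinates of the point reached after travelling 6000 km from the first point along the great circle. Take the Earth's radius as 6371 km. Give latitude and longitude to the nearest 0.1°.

Convert each endpoint to a unit vector on the sphere (x = cos φ cos λ, y = cos φ sin λ, z = sin φ).
The central angle between the endpoints is δ = arccos(p₁·p₂) ≈ 1.790 rad (102.6°). The total great-circle distance is δ·R ≈ 1.790 × 6371 ≈ 11403 km, so the target fraction is f = 6000/11403 ≈ 0.526.
Interpolate at f ≈ 0.526 with slerp weights a = sin((1−f)δ)/sin δ ≈ 0.768, b = sin(fδ)/sin δ ≈ 0.828.
p = a·p₁ + b·p₂ ≈ (-0.203, -0.962, 0.183); φ = arcsin(p_z) ≈ 10.54°, λ = atan2(p_y, p_x) ≈ -101.92°.

≈ 10.5°N, 101.9°W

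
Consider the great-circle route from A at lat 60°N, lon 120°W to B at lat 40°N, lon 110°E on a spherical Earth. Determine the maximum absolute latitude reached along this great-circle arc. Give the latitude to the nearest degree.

≈ 72°N

The great circle lies in the plane with unit normal n̂ = (p₁ × p₂)/|p₁ × p₂|.
Here n̂_z ≈ -0.309; the vertex latitude is φ_max = arccos|n̂_z| ≈ 72.0°.
Check via Clairaut: cos φ_max = |cos φ₁| · sin C = cos(60.0°)·sin(38.1°) ≈ 0.309, again giving ≈ 72.0°.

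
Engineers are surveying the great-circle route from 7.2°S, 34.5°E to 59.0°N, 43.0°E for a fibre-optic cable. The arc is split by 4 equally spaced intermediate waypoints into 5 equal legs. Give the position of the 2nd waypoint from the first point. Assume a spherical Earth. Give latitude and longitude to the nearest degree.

≈ 19°N, 37°E

From cos δ = sin φ₁ sin φ₂ + cos φ₁ cos φ₂ cos Δλ, the central angle is δ ≈ 1.162 rad (66.6°).
Interpolate at f = 2/5 with slerp weights a = sin((1−f)δ)/sin δ ≈ 0.700, b = sin(fδ)/sin δ ≈ 0.488.
p = a·p₁ + b·p₂ ≈ (0.756, 0.565, 0.331); φ = arcsin(p_z) ≈ 19.33°, λ = atan2(p_y, p_x) ≈ 36.76°.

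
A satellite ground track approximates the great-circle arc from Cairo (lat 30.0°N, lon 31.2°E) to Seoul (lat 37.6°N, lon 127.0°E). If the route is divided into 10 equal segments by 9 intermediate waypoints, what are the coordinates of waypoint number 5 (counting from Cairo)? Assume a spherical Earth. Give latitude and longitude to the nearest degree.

Convert each endpoint to a unit vector on the sphere (x = cos φ cos λ, y = cos φ sin λ, z = sin φ).
The central angle between the endpoints is δ = arccos(p₁·p₂) ≈ 1.333 rad (76.4°).
Interpolate at f = 5/10 with slerp weights a = sin((1−f)δ)/sin δ ≈ 0.636, b = sin(fδ)/sin δ ≈ 0.636.
p = a·p₁ + b·p₂ ≈ (0.168, 0.688, 0.706); φ = arcsin(p_z) ≈ 44.92°, λ = atan2(p_y, p_x) ≈ 76.28°.

≈ lat 45°N, lon 76°E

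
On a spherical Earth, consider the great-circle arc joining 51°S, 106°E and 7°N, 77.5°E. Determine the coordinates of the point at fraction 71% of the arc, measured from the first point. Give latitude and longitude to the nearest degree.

Write both endpoints as unit vectors p₁, p₂ with components (cos φ cos λ, cos φ sin λ, sin φ).
The central angle between the endpoints is δ = arccos(p₁·p₂) ≈ 1.099 rad (63.0°).
Interpolate at f = 0.71 with slerp weights a = sin((1−f)δ)/sin δ ≈ 0.352, b = sin(fδ)/sin δ ≈ 0.790.
p = a·p₁ + b·p₂ ≈ (0.109, 0.978, -0.177); φ = arcsin(p_z) ≈ -10.20°, λ = atan2(p_y, p_x) ≈ 83.66°.

≈ 10°S, 84°E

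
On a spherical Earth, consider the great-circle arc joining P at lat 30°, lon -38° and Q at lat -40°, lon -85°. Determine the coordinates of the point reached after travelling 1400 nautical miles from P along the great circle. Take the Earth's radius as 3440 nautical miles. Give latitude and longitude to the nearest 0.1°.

≈ lat 10.2°, lon -51.1°

Convert each endpoint to a unit vector on the sphere (x = cos φ cos λ, y = cos φ sin λ, z = sin φ).
The central angle between the endpoints is δ = arccos(p₁·p₂) ≈ 1.439 rad (82.5°). The total great-circle distance is δ·R ≈ 1.439 × 3440 ≈ 4951 nmi, so the target fraction is f = 1400/4951 ≈ 0.283.
Interpolate at f ≈ 0.283 with slerp weights a = sin((1−f)δ)/sin δ ≈ 0.866, b = sin(fδ)/sin δ ≈ 0.399.
p = a·p₁ + b·p₂ ≈ (0.618, -0.766, 0.176); φ = arcsin(p_z) ≈ 10.16°, λ = atan2(p_y, p_x) ≈ -51.14°.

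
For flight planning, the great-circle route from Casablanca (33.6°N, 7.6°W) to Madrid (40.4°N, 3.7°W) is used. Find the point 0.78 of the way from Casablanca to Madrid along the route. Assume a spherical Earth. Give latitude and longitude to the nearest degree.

≈ 39°N, 5°W

Write both endpoints as unit vectors p₁, p₂ with components (cos φ cos λ, cos φ sin λ, sin φ).
The central angle between the endpoints is δ = arccos(p₁·p₂) ≈ 0.131 rad (7.5°).
Interpolate at f = 0.78 with slerp weights a = sin((1−f)δ)/sin δ ≈ 0.221, b = sin(fδ)/sin δ ≈ 0.781.
p = a·p₁ + b·p₂ ≈ (0.776, -0.063, 0.628); φ = arcsin(p_z) ≈ 38.92°, λ = atan2(p_y, p_x) ≈ -4.62°.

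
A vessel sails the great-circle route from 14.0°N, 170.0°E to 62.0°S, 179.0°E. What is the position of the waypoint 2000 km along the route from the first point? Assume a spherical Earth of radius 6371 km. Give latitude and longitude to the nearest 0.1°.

≈ 3.9°S, 171.3°E

Write both endpoints as unit vectors p₁, p₂ with components (cos φ cos λ, cos φ sin λ, sin φ).
The central angle between the endpoints is δ = arccos(p₁·p₂) ≈ 1.332 rad (76.3°). The total great-circle distance is δ·R ≈ 1.332 × 6371 ≈ 8488 km, so the target fraction is f = 2000/8488 ≈ 0.236.
Interpolate at f ≈ 0.236 with slerp weights a = sin((1−f)δ)/sin δ ≈ 0.876, b = sin(fδ)/sin δ ≈ 0.318.
p = a·p₁ + b·p₂ ≈ (-0.986, 0.150, -0.069); φ = arcsin(p_z) ≈ -3.94°, λ = atan2(p_y, p_x) ≈ 171.34°.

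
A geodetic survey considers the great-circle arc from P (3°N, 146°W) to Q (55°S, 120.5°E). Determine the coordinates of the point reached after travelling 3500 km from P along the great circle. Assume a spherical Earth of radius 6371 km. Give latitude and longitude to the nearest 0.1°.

The haversine formula gives a central angle δ ≈ 1.649 rad (94.5°) between the endpoints. The total great-circle distance is δ·R ≈ 1.649 × 6371 ≈ 10504 km, so the target fraction is f = 3500/10504 ≈ 0.333.
Interpolate at f ≈ 0.333 with slerp weights a = sin((1−f)δ)/sin δ ≈ 0.894, b = sin(fδ)/sin δ ≈ 0.524.
p = a·p₁ + b·p₂ ≈ (-0.892, -0.240, -0.382); φ = arcsin(p_z) ≈ -22.47°, λ = atan2(p_y, p_x) ≈ -164.93°.

≈ (22.5°S, 164.9°W)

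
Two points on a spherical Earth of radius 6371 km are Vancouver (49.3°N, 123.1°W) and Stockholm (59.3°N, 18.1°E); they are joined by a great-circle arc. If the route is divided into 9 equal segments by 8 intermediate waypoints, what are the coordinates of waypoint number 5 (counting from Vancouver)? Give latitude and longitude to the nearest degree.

Convert each endpoint to a unit vector on the sphere (x = cos φ cos λ, y = cos φ sin λ, z = sin φ).
The central angle between the endpoints is δ = arccos(p₁·p₂) ≈ 1.168 rad (66.9°).
Interpolate at f = 5/9 with slerp weights a = sin((1−f)δ)/sin δ ≈ 0.539, b = sin(fδ)/sin δ ≈ 0.657.
p = a·p₁ + b·p₂ ≈ (0.127, -0.190, 0.974); φ = arcsin(p_z) ≈ 76.78°, λ = atan2(p_y, p_x) ≈ -56.35°.

≈ 77°N, 56°W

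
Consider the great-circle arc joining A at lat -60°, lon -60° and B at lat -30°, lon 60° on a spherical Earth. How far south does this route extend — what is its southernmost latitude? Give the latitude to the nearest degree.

≈ -67°

The great circle lies in the plane with unit normal n̂ = (p₁ × p₂)/|p₁ × p₂|.
Here n̂_z ≈ +0.384; the vertex latitude is φ_max = arccos|n̂_z| ≈ 67.4°.
Check via Clairaut: cos φ_max = |cos φ₁| · sin C = cos(60.0°)·sin(129.8°) ≈ 0.384, again giving ≈ 67.4°.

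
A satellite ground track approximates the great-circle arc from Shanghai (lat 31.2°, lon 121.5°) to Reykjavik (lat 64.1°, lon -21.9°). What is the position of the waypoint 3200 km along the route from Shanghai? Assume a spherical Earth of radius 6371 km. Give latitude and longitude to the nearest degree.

≈ lat 58°, lon 107°

Write both endpoints as unit vectors p₁, p₂ with components (cos φ cos λ, cos φ sin λ, sin φ).
The central angle between the endpoints is δ = arccos(p₁·p₂) ≈ 1.404 rad (80.4°). The total great-circle distance is δ·R ≈ 1.404 × 6371 ≈ 8945 km, so the target fraction is f = 3200/8945 ≈ 0.358.
Interpolate at f ≈ 0.358 with slerp weights a = sin((1−f)δ)/sin δ ≈ 0.795, b = sin(fδ)/sin δ ≈ 0.488.
p = a·p₁ + b·p₂ ≈ (-0.158, 0.501, 0.851); φ = arcsin(p_z) ≈ 58.34°, λ = atan2(p_y, p_x) ≈ 107.48°.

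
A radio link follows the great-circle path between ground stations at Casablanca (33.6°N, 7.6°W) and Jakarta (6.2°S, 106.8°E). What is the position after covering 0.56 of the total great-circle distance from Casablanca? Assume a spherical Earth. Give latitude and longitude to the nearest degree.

Write both endpoints as unit vectors p₁, p₂ with components (cos φ cos λ, cos φ sin λ, sin φ).
The central angle between the endpoints is δ = arccos(p₁·p₂) ≈ 1.984 rad (113.7°).
Interpolate at f = 0.56 with slerp weights a = sin((1−f)δ)/sin δ ≈ 0.837, b = sin(fδ)/sin δ ≈ 0.979.
p = a·p₁ + b·p₂ ≈ (0.410, 0.839, 0.357); φ = arcsin(p_z) ≈ 20.94°, λ = atan2(p_y, p_x) ≈ 63.98°.

≈ (21°N, 64°E)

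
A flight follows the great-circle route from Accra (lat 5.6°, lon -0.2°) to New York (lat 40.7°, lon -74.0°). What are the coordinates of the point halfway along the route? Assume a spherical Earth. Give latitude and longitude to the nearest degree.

From cos δ = sin φ₁ sin φ₂ + cos φ₁ cos φ₂ cos Δλ, the central angle is δ ≈ 1.293 rad (74.1°).
Interpolate at f = 1/2 with slerp weights a = sin((1−f)δ)/sin δ ≈ 0.626, b = sin(fδ)/sin δ ≈ 0.626.
p = a·p₁ + b·p₂ ≈ (0.754, -0.459, 0.470); φ = arcsin(p_z) ≈ 28.01°, λ = atan2(p_y, p_x) ≈ -31.30°.

≈ lat 28°, lon -31°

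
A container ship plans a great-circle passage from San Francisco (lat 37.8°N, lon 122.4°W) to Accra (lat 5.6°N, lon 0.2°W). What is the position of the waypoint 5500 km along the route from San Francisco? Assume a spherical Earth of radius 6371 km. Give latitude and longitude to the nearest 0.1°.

From cos δ = sin φ₁ sin φ₂ + cos φ₁ cos φ₂ cos Δλ, the central angle is δ ≈ 1.938 rad (111.1°). The total great-circle distance is δ·R ≈ 1.938 × 6371 ≈ 12349 km, so the target fraction is f = 5500/12349 ≈ 0.445.
Interpolate at f ≈ 0.445 with slerp weights a = sin((1−f)δ)/sin δ ≈ 0.942, b = sin(fδ)/sin δ ≈ 0.814.
p = a·p₁ + b·p₂ ≈ (0.411, -0.632, 0.657); φ = arcsin(p_z) ≈ 41.08°, λ = atan2(p_y, p_x) ≈ -56.92°.

≈ lat 41.1°N, lon 56.9°W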